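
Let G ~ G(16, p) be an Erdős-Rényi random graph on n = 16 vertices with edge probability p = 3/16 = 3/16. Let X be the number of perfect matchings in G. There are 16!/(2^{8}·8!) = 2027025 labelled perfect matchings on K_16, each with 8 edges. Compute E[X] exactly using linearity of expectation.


K_16 has 16!/(2^{8}·8!) = 2027025 labelled perfect matchings.
For each such perfect matching H, let X_H = 1 if all 8 edges of H are present in G. Then P[X_H = 1] = p^{8} = (3/16)^{8} = 6561/4294967296.
Summing the indicators: E[X] = Σ_H E[X_H] = 2027025 · p^{8} = 2027025 · 6561/4294967296 = 13299311025/4294967296.
Numerically: E[X] ≈ 3.0965.

E[X] = 2027025 · (3/16)^{8} = 13299311025/4294967296 ≈ 3.0965.


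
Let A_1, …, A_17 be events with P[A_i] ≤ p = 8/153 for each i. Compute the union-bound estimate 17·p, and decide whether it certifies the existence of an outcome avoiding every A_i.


Union bound: P[∪_{i=1}^{17} A_i] ≤ Σ_i P[A_i] ≤ 17·p = 17·(8/153) = 8/9.
Numerically: 8/9 ≈ 0.888889.
Is 8/9 < 1? YES.
Since P[∪ A_i] ≤ 8/9 < 1, the complement has P[∩ A_i^c] ≥ 1 − 8/9 = 1/9 > 0, so some outcome avoids every A_i.

17·p = 8/9 ≈ 0.888889; existence CERTIFIED by the union bound.


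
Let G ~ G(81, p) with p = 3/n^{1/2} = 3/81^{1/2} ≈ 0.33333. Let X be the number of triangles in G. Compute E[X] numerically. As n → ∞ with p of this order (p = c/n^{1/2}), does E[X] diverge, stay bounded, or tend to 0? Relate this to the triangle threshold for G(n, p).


Number of potential triangles: C(81, 3) = 85320.
Each occurs with probability p³ ≈ (0.33333)³ ≈ 3.7037037e-02.
By linearity: E[X] = C(81, 3)·p³ ≈ 85320 · 3.7037037e-02 ≈ 3160.00000.
Since α = 1/2 < 1, p = c/n^{1/2} ≫ 1/n is above the triangle threshold p ~ 1/n. Asymptotically E[X] ~ (c³/6)·n^{3(1−α)} = (3³/6)·n^{1.5} → ∞; triangles are abundant w.h.p.

E[X] ≈ 3160.00000; in regime p = Θ(1/n^{1/2}) E[X] diverges (above the triangle threshold p ~ 1/n).


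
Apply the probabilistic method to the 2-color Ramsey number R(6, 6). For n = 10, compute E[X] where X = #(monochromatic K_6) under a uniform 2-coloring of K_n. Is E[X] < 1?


E[X] = C(10, 6) · 2^{1 − 15} = 210 · 2^{−14} = 210/16384.
As a reduced fraction: E[X] = 105/8192 ≈ 0.0128174.
Is E[X] < 1? YES.
Since E[X] < 1, there exists a 2-coloring of K_{10} with no monochromatic K_6; hence R(6, 6) > 10.

E[X] = 105/8192 ≈ 0.0128174; E[X] < 1, so R(6, 6) > 10.


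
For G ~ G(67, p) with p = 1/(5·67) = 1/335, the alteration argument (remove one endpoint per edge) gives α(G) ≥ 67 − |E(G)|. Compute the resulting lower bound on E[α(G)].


E[|E(G)|] = C(67, 2)·p = 2211 · (1/335) = 33/5.
E[α(G)] ≥ n − E[|E(G)|] = 67 − 33/5 = 302/5.
Numerically: ≈ 60.40000.
(This is only a lower bound; the true E[α(G)] may be larger.)

E[α(G)] ≥ 302/5 ≈ 60.40000.


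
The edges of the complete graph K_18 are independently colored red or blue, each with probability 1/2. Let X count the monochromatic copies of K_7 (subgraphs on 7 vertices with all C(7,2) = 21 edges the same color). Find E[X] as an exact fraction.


Let X = Σ_S X_S over the C(18, 7) = 31824 subsets S of size 7, where X_S = 1 if the K_7 on S is monochromatic.
For a fixed S, the K_7 on S has C(7, 2) = 21 edges. P[all 21 edges red] = (1/2)^21, and likewise for blue, so P[monochromatic] = 2·(1/2)^21 = 2^{1 − 21} = 1/1048576.
By linearity of expectation: E[X] = C(18, 7) · 2^{1 − 21} = 31824 · 1/1048576 = 1989/65536.
Numerically: E[X] ≈ 0.0303.

E[X] = C(18,7)·2^(1−C(7,2)) = 1989/65536 ≈ 0.0303.


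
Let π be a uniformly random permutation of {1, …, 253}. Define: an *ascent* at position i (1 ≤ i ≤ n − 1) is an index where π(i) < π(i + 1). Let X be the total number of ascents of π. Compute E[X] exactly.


Write X = Σ X_I over i = 1, …, 252, with X_I the indicator of one ascent.
There are 252 indicators.
For each fixed i, the pair (π(i), π(i+1)) is a uniformly random ordered pair of distinct values from {1, …, 253}; by symmetry P[π(i) < π(i+1)] = 1/2.
By linearity: E[X] = 252 · (1/2) = (253 − 1) · (1/2) = 126 ≈ 126.00000.

E[X] = 126 = 126.00000.


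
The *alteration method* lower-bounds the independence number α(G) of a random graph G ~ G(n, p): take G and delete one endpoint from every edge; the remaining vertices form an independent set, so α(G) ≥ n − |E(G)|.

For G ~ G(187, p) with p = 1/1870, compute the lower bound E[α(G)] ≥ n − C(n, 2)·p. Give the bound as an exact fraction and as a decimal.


E[|E(G)|] = C(187, 2)·p = 17391 · (1/1870) = 93/10.
E[α(G)] ≥ n − E[|E(G)|] = 187 − 93/10 = 1777/10.
Numerically: ≈ 177.70000.
(This is only a lower bound; the true E[α(G)] may be larger.)

E[α(G)] ≥ 1777/10 ≈ 177.70000.


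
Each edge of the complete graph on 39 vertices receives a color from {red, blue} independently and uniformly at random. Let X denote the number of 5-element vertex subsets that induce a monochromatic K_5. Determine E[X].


Let X = Σ_S X_S over the C(39, 5) = 575757 subsets S of size 5, where X_S = 1 if the K_5 on S is monochromatic.
For a fixed S, the K_5 on S has C(5, 2) = 10 edges. P[all 10 edges red] = (1/2)^10, and likewise for blue, so P[monochromatic] = 2·(1/2)^10 = 2^{1 − 10} = 1/512.
By linearity: E[X] = C(39, 5) · 2^{1 − 10} = 575757 · 1/512 = 575757/512.
Numerically: E[X] ≈ 1124.525.

E[X] = C(39,5)·2^(1−C(5,2)) = 575757/512 ≈ 1124.525.


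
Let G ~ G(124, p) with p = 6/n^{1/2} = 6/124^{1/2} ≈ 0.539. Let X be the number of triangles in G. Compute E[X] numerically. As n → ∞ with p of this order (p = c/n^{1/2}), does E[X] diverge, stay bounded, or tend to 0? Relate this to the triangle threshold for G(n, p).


Number of potential triangles: C(124, 3) = 310124.
Each occurs with probability p³ ≈ (0.539)³ ≈ 1.56430e-01.
By linearity: E[X] = C(124, 3)·p³ ≈ 310124 · 1.56430e-01 ≈ 48512.829.
Since α = 1/2 < 1, p = c/n^{1/2} ≫ 1/n is above the triangle threshold p ~ 1/n. Asymptotically E[X] ~ (c³/6)·n^{3(1−α)} = (6³/6)·n^{1.5} → ∞; triangles are abundant w.h.p.

E[X] ≈ 48512.829; in regime p = Θ(1/n^{1/2}) E[X] diverges (above the triangle threshold p ~ 1/n).


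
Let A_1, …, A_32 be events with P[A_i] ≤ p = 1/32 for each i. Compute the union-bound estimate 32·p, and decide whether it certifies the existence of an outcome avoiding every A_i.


Union bound: P[∪_{i=1}^{32} A_i] ≤ Σ_i P[A_i] ≤ 32·p = 32·(1/32) = 1.
Numerically: 1 ≈ 1.0000.
Is 1 < 1? NO.
Since the bound 1 is ≥ 1, the union bound is uninformative here; it does NOT by itself certify existence.

32·p = 1 ≈ 1.0000; existence NOT certified by the union bound.


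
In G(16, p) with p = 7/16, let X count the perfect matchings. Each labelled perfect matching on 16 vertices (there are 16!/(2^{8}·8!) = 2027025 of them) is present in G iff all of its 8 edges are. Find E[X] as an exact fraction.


K_16 has 16!/(2^{8}·8!) = 2027025 labelled perfect matchings.
For each such perfect matching H, let X_H = 1 if all 8 edges of H are present in G. Then P[X_H = 1] = p^{8} = (7/16)^{8} = 5764801/4294967296.
By linearity of expectation: E[X] = Σ_H E[X_H] = 2027025 · p^{8} = 2027025 · 5764801/4294967296 = 11685395747025/4294967296.
Numerically: E[X] ≈ 2.72e+03.

E[X] = 2027025 · (7/16)^{8} = 11685395747025/4294967296 ≈ 2.72e+03.


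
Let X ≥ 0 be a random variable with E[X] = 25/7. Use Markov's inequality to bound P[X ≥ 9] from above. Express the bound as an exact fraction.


μ = E[X] = 25/7, a = 9.
Markov: P[X ≥ 9] ≤ μ/a = (25/7)/9 = 25/63.
Numerically: ≈ 0.397.
(Since a = 9 > μ = 3.571, the bound 25/63 is < 1 and informative.)

P[X ≥ 9] ≤ 25/63 ≈ 0.397.


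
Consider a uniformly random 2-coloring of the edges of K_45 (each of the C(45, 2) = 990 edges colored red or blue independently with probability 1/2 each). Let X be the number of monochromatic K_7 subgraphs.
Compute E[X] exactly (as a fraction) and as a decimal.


Let X = Σ_S X_S over the C(45, 7) = 45379620 subsets S of size 7, where X_S = 1 if the K_7 on S is monochromatic.
For a fixed S, the K_7 on S has C(7, 2) = 21 edges. P[all 21 edges red] = (1/2)^21, and likewise for blue, so P[monochromatic] = 2·(1/2)^21 = 2^{1 − 21} = 1/1048576.
Summing: E[X] = C(45, 7) · 2^{1 − 21} = 45379620 · 1/1048576 = 11344905/262144.
Numerically: E[X] ≈ 43.277.

E[X] = C(45,7)·2^(1−C(7,2)) = 11344905/262144 ≈ 43.277.


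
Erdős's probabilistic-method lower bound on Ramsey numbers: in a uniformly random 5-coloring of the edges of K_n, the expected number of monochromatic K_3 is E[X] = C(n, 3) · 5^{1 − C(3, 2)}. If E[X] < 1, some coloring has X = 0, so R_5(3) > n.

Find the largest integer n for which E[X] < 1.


We need C(n, 3) · 5^{1 − 3} < 1, i.e. C(n, 3) < 5^{3 − 1} = 25.
Check values of n near the boundary:
  n = 3: C(3, 3) = 1; 1 < 25? YES
  n = 4: C(4, 3) = 4; 4 < 25? YES
  n = 5: C(5, 3) = 10; 10 < 25? YES
  n = 6: C(6, 3) = 20; 20 < 25? YES
  n = 7: C(7, 3) = 35; 35 < 25? NO
  n = 8: C(8, 3) = 56; 56 < 25? NO
The largest n with C(n, 3) < 25 is n = 6 (where E[X] = 4/5 ≈ 0.80000). Hence R_5(3) > 6, i.e. R_5(3) ≥ 7.

Largest n = 6; hence R_5(3) > 6.


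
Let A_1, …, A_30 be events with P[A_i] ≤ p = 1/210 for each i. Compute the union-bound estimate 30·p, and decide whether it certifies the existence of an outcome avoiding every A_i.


Union bound: P[∪_{i=1}^{30} A_i] ≤ Σ_i P[A_i] ≤ 30·p = 30·(1/210) = 1/7.
Numerically: 1/7 ≈ 0.14286.
Is 1/7 < 1? YES.
Since P[∪ A_i] ≤ 1/7 < 1, the complement has P[∩ A_i^c] ≥ 1 − 1/7 = 6/7 > 0, so some outcome avoids every A_i.

30·p = 1/7 ≈ 0.14286; existence CERTIFIED by the union bound.


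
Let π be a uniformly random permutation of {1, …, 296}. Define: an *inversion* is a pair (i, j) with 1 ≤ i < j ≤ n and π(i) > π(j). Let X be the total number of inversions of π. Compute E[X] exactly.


Write X = Σ X_I over the C(296, 2) = 43660 pairs i < j, with X_I the indicator of one inversion.
There are 43660 indicators.
For each fixed pair i < j, the values π(i) and π(j) are two distinct elements of {1, …, 296} in uniformly random order; by symmetry P[π(i) > π(j)] = 1/2.
By linearity: E[X] = 43660 · (1/2) = C(296, 2) · (1/2) = 43660/2 = 21830 ≈ 21830.0000.

E[X] = 21830 = 21830.0000.


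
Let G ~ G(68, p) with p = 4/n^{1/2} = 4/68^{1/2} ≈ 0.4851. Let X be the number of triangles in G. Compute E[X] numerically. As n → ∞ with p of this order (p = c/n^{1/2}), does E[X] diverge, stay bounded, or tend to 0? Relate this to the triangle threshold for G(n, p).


Number of potential triangles: C(68, 3) = 50116.
Each occurs with probability p³ ≈ (0.4851)³ ≈ 1.141344e-01.
By linearity: E[X] = C(68, 3)·p³ ≈ 50116 · 1.141344e-01 ≈ 5719.9602.
Since α = 1/2 < 1, p = c/n^{1/2} ≫ 1/n is above the triangle threshold p ~ 1/n. Asymptotically E[X] ~ (c³/6)·n^{3(1−α)} = (4³/6)·n^{1.5} → ∞; triangles are abundant w.h.p.

E[X] ≈ 5719.9602; in regime p = Θ(1/n^{1/2}) E[X] diverges (above the triangle threshold p ~ 1/n).


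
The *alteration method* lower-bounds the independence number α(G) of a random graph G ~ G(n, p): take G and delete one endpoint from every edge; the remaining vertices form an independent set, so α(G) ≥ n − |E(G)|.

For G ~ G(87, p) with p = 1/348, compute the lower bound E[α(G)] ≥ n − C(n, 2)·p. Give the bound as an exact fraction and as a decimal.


E[|E(G)|] = C(87, 2)·p = 3741 · (1/348) = 43/4.
E[α(G)] ≥ n − E[|E(G)|] = 87 − 43/4 = 305/4.
Numerically: ≈ 76.250.
(This is only a lower bound; the true E[α(G)] may be larger.)

E[α(G)] ≥ 305/4 ≈ 76.250.


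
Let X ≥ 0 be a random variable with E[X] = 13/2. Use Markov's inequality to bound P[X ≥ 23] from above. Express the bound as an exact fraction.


μ = E[X] = 13/2, a = 23.
Markov: P[X ≥ 23] ≤ μ/a = (13/2)/23 = 13/46.
Numerically: ≈ 0.2826.
(Since a = 23 > μ = 6.5000, the bound 13/46 is < 1 and informative.)

P[X ≥ 23] ≤ 13/46 ≈ 0.2826.


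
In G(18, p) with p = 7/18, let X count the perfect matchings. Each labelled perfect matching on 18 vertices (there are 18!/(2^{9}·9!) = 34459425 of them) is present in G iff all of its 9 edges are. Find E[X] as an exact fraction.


K_18 has 18!/(2^{9}·9!) = 34459425 labelled perfect matchings.
For each such perfect matching H, let X_H = 1 if all 9 edges of H are present in G. Then P[X_H = 1] = p^{9} = (7/18)^{9} = 40353607/198359290368.
By linearity: E[X] = Σ_H E[X_H] = 34459425 · p^{9} = 34459425 · 40353607/198359290368 = 17167433257975/2448880128.
Numerically: E[X] ≈ 7010.3.

E[X] = 34459425 · (7/18)^{9} = 17167433257975/2448880128 ≈ 7010.3.


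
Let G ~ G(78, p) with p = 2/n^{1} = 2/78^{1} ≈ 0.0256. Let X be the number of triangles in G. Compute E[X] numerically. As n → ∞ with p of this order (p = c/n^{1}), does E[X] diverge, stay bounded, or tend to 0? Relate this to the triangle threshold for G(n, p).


Number of potential triangles: C(78, 3) = 76076.
Each occurs with probability p³ ≈ (0.0256)³ ≈ 1.68580e-05.
By linearity: E[X] = C(78, 3)·p³ ≈ 76076 · 1.68580e-05 ≈ 1.282.
Here α = 1, so p = 2/n is exactly at the triangle threshold p ~ 1/n. Asymptotically E[X] → c³/6 = 2³/6 = 4/3 ≈ 1.333, a bounded constant. In this regime the triangle count is asymptotically Poisson(c³/6).

E[X] ≈ 1.282; in regime p = Θ(1/n^{1}) E[X] stays bounded (at the triangle threshold p ~ 1/n).


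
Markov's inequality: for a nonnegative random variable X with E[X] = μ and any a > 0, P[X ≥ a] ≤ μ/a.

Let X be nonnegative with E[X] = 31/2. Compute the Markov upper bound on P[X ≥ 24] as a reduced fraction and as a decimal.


μ = E[X] = 31/2, a = 24.
Markov: P[X ≥ 24] ≤ μ/a = (31/2)/24 = 31/48.
Numerically: ≈ 0.6458.
(Since a = 24 > μ = 15.5000, the bound 31/48 is < 1 and informative.)

P[X ≥ 24] ≤ 31/48 ≈ 0.6458.


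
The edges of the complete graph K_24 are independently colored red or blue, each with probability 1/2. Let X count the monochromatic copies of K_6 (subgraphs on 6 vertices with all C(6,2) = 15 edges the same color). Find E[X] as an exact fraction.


Let X = Σ_S X_S over the C(24, 6) = 134596 subsets S of size 6, where X_S = 1 if the K_6 on S is monochromatic.
For a fixed S, the K_6 on S has C(6, 2) = 15 edges. P[all 15 edges red] = (1/2)^15, and likewise for blue, so P[monochromatic] = 2·(1/2)^15 = 2^{1 − 15} = 1/16384.
By linearity of expectation: E[X] = C(24, 6) · 2^{1 − 15} = 134596 · 1/16384 = 33649/4096.
Numerically: E[X] ≈ 8.2151.

E[X] = C(24,6)·2^(1−C(6,2)) = 33649/4096 ≈ 8.2151.


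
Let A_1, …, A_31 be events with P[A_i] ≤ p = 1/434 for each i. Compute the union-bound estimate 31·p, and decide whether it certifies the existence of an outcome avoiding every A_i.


Union bound: P[∪_{i=1}^{31} A_i] ≤ Σ_i P[A_i] ≤ 31·p = 31·(1/434) = 1/14.
Numerically: 1/14 ≈ 0.0714286.
Is 1/14 < 1? YES.
Since P[∪ A_i] ≤ 1/14 < 1, the complement has P[∩ A_i^c] ≥ 1 − 1/14 = 13/14 > 0, so some outcome avoids every A_i.

31·p = 1/14 ≈ 0.0714286; existence CERTIFIED by the union bound.


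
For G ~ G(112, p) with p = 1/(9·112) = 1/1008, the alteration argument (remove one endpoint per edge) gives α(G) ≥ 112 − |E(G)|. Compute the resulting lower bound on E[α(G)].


E[|E(G)|] = C(112, 2)·p = 6216 · (1/1008) = 37/6.
E[α(G)] ≥ n − E[|E(G)|] = 112 − 37/6 = 635/6.
Numerically: ≈ 105.833333.
(This is only a lower bound; the true E[α(G)] may be larger.)

E[α(G)] ≥ 635/6 ≈ 105.833333.


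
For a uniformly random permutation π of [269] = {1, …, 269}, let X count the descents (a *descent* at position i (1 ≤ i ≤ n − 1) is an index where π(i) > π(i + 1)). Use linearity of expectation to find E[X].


Write X = Σ X_I over i = 1, …, 268, with X_I the indicator of one descent.
There are 268 indicators.
For each fixed i, the pair (π(i), π(i+1)) is a uniformly random ordered pair of distinct values from {1, …, 269}; by symmetry P[π(i) > π(i+1)] = 1/2.
By linearity: E[X] = 268 · (1/2) = (269 − 1) · (1/2) = 134 ≈ 134.000.

E[X] = 134 = 134.000.


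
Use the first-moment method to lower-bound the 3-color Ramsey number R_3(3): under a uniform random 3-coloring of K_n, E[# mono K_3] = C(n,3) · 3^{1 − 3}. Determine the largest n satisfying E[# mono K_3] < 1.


We need C(n, 3) · 3^{1 − 3} < 1, i.e. C(n, 3) < 3^{3 − 1} = 9.
Check values of n near the boundary:
  n = 3: C(3, 3) = 1; 1 < 9? YES
  n = 4: C(4, 3) = 4; 4 < 9? YES
  n = 5: C(5, 3) = 10; 10 < 9? NO
  n = 6: C(6, 3) = 20; 20 < 9? NO
  n = 7: C(7, 3) = 35; 35 < 9? NO
The largest n with C(n, 3) < 9 is n = 4 (where E[X] = 4/9 ≈ 0.4444444). Hence R_3(3) > 4, i.e. R_3(3) ≥ 5.

Largest n = 4; hence R_3(3) > 4.


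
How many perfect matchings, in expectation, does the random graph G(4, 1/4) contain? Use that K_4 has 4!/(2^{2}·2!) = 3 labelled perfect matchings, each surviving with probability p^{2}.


K_4 has 4!/(2^{2}·2!) = 3 labelled perfect matchings.
For each such perfect matching H, let X_H = 1 if all 2 edges of H are present in G. Then P[X_H = 1] = p^{2} = (1/4)^{2} = 1/16.
By linearity: E[X] = Σ_H E[X_H] = 3 · p^{2} = 3 · 1/16 = 3/16.
Numerically: E[X] ≈ 0.1875.

E[X] = 3 · (1/4)^{2} = 3/16 ≈ 0.1875.


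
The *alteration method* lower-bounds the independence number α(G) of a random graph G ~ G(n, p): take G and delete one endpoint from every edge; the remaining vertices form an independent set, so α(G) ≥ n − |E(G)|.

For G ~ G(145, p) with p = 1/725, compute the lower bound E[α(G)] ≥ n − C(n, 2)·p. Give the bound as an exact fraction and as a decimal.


E[|E(G)|] = C(145, 2)·p = 10440 · (1/725) = 72/5.
E[α(G)] ≥ n − E[|E(G)|] = 145 − 72/5 = 653/5.
Numerically: ≈ 130.600.
(This is only a lower bound; the true E[α(G)] may be larger.)

E[α(G)] ≥ 653/5 ≈ 130.600.


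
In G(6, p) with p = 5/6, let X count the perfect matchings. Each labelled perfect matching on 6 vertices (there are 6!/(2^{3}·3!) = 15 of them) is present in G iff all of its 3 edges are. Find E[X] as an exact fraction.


K_6 has 6!/(2^{3}·3!) = 15 labelled perfect matchings.
For each such perfect matching H, let X_H = 1 if all 3 edges of H are present in G. Then P[X_H = 1] = p^{3} = (5/6)^{3} = 125/216.
Summing the indicators: E[X] = Σ_H E[X_H] = 15 · p^{3} = 15 · 125/216 = 625/72.
Numerically: E[X] ≈ 8.6806.

E[X] = 15 · (5/6)^{3} = 625/72 ≈ 8.6806.


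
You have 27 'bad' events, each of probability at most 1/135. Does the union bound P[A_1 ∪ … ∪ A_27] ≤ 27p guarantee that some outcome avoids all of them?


Union bound: P[∪_{i=1}^{27} A_i] ≤ Σ_i P[A_i] ≤ 27·p = 27·(1/135) = 1/5.
Numerically: 1/5 ≈ 0.2000000.
Is 1/5 < 1? YES.
Since P[∪ A_i] ≤ 1/5 < 1, the complement has P[∩ A_i^c] ≥ 1 − 1/5 = 4/5 > 0, so some outcome avoids every A_i.

27·p = 1/5 ≈ 0.2000000; existence CERTIFIED by the union bound.


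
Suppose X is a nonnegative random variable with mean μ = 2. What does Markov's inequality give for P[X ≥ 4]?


μ = E[X] = 2, a = 4.
Markov: P[X ≥ 4] ≤ μ/a = (2)/4 = 1/2.
Numerically: ≈ 0.500000.
(Since a = 4 > μ = 2.000000, the bound 1/2 is < 1 and informative.)

P[X ≥ 4] ≤ 1/2 ≈ 0.500000.


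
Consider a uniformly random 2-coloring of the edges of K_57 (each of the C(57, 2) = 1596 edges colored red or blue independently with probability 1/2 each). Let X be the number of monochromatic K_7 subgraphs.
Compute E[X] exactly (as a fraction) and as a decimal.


Let X = Σ_S X_S over the C(57, 7) = 264385836 subsets S of size 7, where X_S = 1 if the K_7 on S is monochromatic.
For a fixed S, the K_7 on S has C(7, 2) = 21 edges. P[all 21 edges red] = (1/2)^21, and likewise for blue, so P[monochromatic] = 2·(1/2)^21 = 2^{1 − 21} = 1/1048576.
By linearity: E[X] = C(57, 7) · 2^{1 − 21} = 264385836 · 1/1048576 = 66096459/262144.
Numerically: E[X] ≈ 252.1380.

E[X] = C(57,7)·2^(1−C(7,2)) = 66096459/262144 ≈ 252.1380.


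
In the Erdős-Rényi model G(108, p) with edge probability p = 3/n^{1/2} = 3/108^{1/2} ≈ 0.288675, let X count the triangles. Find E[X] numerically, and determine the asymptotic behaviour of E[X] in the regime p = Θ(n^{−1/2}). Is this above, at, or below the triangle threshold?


Number of potential triangles: C(108, 3) = 204156.
Each occurs with probability p³ ≈ (0.288675)³ ≈ 2.40562612e-02.
By linearity: E[X] = C(108, 3)·p³ ≈ 204156 · 2.40562612e-02 ≈ 4911.230065.
Since α = 1/2 < 1, p = c/n^{1/2} ≫ 1/n is above the triangle threshold p ~ 1/n. Asymptotically E[X] ~ (c³/6)·n^{3(1−α)} = (3³/6)·n^{1.5} → ∞; triangles are abundant w.h.p.

E[X] ≈ 4911.230065; in regime p = Θ(1/n^{1/2}) E[X] diverges (above the triangle threshold p ~ 1/n).


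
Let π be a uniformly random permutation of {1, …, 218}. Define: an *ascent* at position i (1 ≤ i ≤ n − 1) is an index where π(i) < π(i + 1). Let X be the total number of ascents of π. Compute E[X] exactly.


Write X = Σ X_I over i = 1, …, 217, with X_I the indicator of one ascent.
There are 217 indicators.
For each fixed i, the pair (π(i), π(i+1)) is a uniformly random ordered pair of distinct values from {1, …, 218}; by symmetry P[π(i) < π(i+1)] = 1/2.
By linearity: E[X] = 217 · (1/2) = (218 − 1) · (1/2) = 217/2 ≈ 108.500000.

E[X] = 217/2 = 108.500000.


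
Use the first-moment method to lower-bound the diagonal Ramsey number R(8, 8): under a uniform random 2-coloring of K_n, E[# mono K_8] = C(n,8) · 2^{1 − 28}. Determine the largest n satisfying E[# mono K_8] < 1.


We need C(n, 8) · 2^{1 − 28} < 1, i.e. C(n, 8) < 2^{28 − 1} = 134217728.
Check values of n near the boundary:
  n = 36: C(36, 8) = 30260340; 30260340 < 134217728? YES
  n = 37: C(37, 8) = 38608020; 38608020 < 134217728? YES
  n = 38: C(38, 8) = 48903492; 48903492 < 134217728? YES
  n = 39: C(39, 8) = 61523748; 61523748 < 134217728? YES
  n = 40: C(40, 8) = 76904685; 76904685 < 134217728? YES
  n = 41: C(41, 8) = 95548245; 95548245 < 134217728? YES
  n = 42: C(42, 8) = 118030185; 118030185 < 134217728? YES
  n = 43: C(43, 8) = 145008513; 145008513 < 134217728? NO
The largest n with C(n, 8) < 134217728 is n = 42 (where E[X] = 118030185/134217728 ≈ 0.8793934). Hence R(8, 8) > 42, i.e. R(8, 8) ≥ 43.

Largest n = 42; hence R(8, 8) > 42.


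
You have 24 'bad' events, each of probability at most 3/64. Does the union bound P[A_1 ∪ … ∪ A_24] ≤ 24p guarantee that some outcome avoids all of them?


Union bound: P[∪_{i=1}^{24} A_i] ≤ Σ_i P[A_i] ≤ 24·p = 24·(3/64) = 9/8.
Numerically: 9/8 ≈ 1.12500.
Is 9/8 < 1? NO.
Since the bound 9/8 is ≥ 1, the union bound is uninformative here; it does NOT by itself certify existence.

24·p = 9/8 ≈ 1.12500; existence NOT certified by the union bound.


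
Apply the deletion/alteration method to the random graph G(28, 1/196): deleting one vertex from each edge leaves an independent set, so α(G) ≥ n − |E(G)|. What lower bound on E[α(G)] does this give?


E[|E(G)|] = C(28, 2)·p = 378 · (1/196) = 27/14.
E[α(G)] ≥ n − E[|E(G)|] = 28 − 27/14 = 365/14.
Numerically: ≈ 26.0714.
(This is only a lower bound; the true E[α(G)] may be larger.)

E[α(G)] ≥ 365/14 ≈ 26.0714.


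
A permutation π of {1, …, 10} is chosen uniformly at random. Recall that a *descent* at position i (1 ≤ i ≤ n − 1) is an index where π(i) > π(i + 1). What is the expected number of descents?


Write X = Σ X_I over i = 1, …, 9, with X_I the indicator of one descent.
There are 9 indicators.
For each fixed i, the pair (π(i), π(i+1)) is a uniformly random ordered pair of distinct values from {1, …, 10}; by symmetry P[π(i) > π(i+1)] = 1/2.
By linearity: E[X] = 9 · (1/2) = (10 − 1) · (1/2) = 9/2 ≈ 4.500000.

E[X] = 9/2 = 4.500000.


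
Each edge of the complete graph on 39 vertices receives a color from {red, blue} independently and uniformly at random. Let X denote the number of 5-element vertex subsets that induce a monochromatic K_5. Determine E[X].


Let X = Σ_S X_S over the C(39, 5) = 575757 subsets S of size 5, where X_S = 1 if the K_5 on S is monochromatic.
For a fixed S, the K_5 on S has C(5, 2) = 10 edges. P[all 10 edges red] = (1/2)^10, and likewise for blue, so P[monochromatic] = 2·(1/2)^10 = 2^{1 − 10} = 1/512.
Summing: E[X] = C(39, 5) · 2^{1 − 10} = 575757 · 1/512 = 575757/512.
Numerically: E[X] ≈ 1124.52539.

E[X] = C(39,5)·2^(1−C(5,2)) = 575757/512 ≈ 1124.52539.


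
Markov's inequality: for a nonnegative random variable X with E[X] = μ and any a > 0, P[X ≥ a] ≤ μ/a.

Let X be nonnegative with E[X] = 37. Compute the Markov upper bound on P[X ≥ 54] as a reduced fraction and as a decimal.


μ = E[X] = 37, a = 54.
Markov: P[X ≥ 54] ≤ μ/a = (37)/54 = 37/54.
Numerically: ≈ 0.685185.
(Since a = 54 > μ = 37.000000, the bound 37/54 is < 1 and informative.)

P[X ≥ 54] ≤ 37/54 ≈ 0.685185.


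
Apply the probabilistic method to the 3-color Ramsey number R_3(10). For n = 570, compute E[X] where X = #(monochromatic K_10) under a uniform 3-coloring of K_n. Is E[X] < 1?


E[X] = C(570, 10) · 3^{1 − 45} = 921524823451961408691 · 3^{−44} = 921524823451961408691/984770902183611232881.
As a reduced fraction: E[X] = 34130549016739311433/36472996377170786403 ≈ 0.935776.
Is E[X] < 1? YES.
Since E[X] < 1, there exists a 3-coloring of K_{570} with no monochromatic K_10; hence R_3(10) > 570.

E[X] = 34130549016739311433/36472996377170786403 ≈ 0.935776; E[X] < 1, so R_3(10) > 570.


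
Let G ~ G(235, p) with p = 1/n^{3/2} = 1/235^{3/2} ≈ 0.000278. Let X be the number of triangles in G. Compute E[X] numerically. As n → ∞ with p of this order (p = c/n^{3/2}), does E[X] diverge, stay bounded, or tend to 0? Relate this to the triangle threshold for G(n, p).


Number of potential triangles: C(235, 3) = 2135445.
Each occurs with probability p³ ≈ (0.000278)³ ≈ 2.13892e-11.
By linearity: E[X] = C(235, 3)·p³ ≈ 2135445 · 2.13892e-11 ≈ 0.000.
Since α = 3/2 > 1, p = c/n^{3/2} = o(1/n) is below the triangle threshold p ~ 1/n. Asymptotically E[X] ~ (c³/6)·n^{3(1−α)} = (1³/6)·n^{-1.5} → 0, so by Markov's inequality G has no triangles w.h.p.

E[X] ≈ 0.000; in regime p = Θ(1/n^{3/2}) E[X] tends to 0 (below the triangle threshold p ~ 1/n).


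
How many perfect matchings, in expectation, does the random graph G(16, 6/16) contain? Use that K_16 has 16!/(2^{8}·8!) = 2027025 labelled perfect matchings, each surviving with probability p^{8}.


K_16 has 16!/(2^{8}·8!) = 2027025 labelled perfect matchings.
For each such perfect matching H, let X_H = 1 if all 8 edges of H are present in G. Then P[X_H = 1] = p^{8} = (3/8)^{8} = 6561/16777216.
Summing the indicators: E[X] = Σ_H E[X_H] = 2027025 · p^{8} = 2027025 · 6561/16777216 = 13299311025/16777216.
Numerically: E[X] ≈ 793.

E[X] = 2027025 · (3/8)^{8} = 13299311025/16777216 ≈ 793.


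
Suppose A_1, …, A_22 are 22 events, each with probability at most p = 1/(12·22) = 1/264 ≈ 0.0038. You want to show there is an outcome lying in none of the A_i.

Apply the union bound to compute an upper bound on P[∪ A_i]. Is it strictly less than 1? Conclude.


Union bound: P[∪_{i=1}^{22} A_i] ≤ Σ_i P[A_i] ≤ 22·p = 22·(1/264) = 1/12.
Numerically: 1/12 ≈ 0.0833.
Is 1/12 < 1? YES.
Since P[∪ A_i] ≤ 1/12 < 1, the complement has P[∩ A_i^c] ≥ 1 − 1/12 = 11/12 > 0, so some outcome avoids every A_i.

22·p = 1/12 ≈ 0.0833; existence CERTIFIED by the union bound.


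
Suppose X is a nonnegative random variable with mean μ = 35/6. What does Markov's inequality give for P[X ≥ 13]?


μ = E[X] = 35/6, a = 13.
Markov: P[X ≥ 13] ≤ μ/a = (35/6)/13 = 35/78.
Numerically: ≈ 0.448718.
(Since a = 13 > μ = 5.833333, the bound 35/78 is < 1 and informative.)

P[X ≥ 13] ≤ 35/78 ≈ 0.448718.


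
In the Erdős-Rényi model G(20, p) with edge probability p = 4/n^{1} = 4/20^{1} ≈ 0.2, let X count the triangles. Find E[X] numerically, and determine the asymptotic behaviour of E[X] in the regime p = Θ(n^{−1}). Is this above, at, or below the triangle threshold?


Number of potential triangles: C(20, 3) = 1140.
Each occurs with probability p³ ≈ (0.2)³ ≈ 8.00000e-03.
By linearity: E[X] = C(20, 3)·p³ ≈ 1140 · 8.00000e-03 ≈ 9.120.
Here α = 1, so p = 4/n is exactly at the triangle threshold p ~ 1/n. Asymptotically E[X] → c³/6 = 4³/6 = 32/3 ≈ 10.667, a bounded constant. In this regime the triangle count is asymptotically Poisson(c³/6).

E[X] ≈ 9.120; in regime p = Θ(1/n^{1}) E[X] stays bounded (at the triangle threshold p ~ 1/n).


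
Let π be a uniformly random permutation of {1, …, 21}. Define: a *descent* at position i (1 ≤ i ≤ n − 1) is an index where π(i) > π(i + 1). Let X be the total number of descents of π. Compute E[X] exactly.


Write X = Σ X_I over i = 1, …, 20, with X_I the indicator of one descent.
There are 20 indicators.
For each fixed i, the pair (π(i), π(i+1)) is a uniformly random ordered pair of distinct values from {1, …, 21}; by symmetry P[π(i) > π(i+1)] = 1/2.
By linearity: E[X] = 20 · (1/2) = (21 − 1) · (1/2) = 10 ≈ 10.000.

E[X] = 10 = 10.000.


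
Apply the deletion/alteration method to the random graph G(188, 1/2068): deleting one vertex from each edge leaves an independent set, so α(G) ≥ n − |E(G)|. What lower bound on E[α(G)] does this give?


E[|E(G)|] = C(188, 2)·p = 17578 · (1/2068) = 17/2.
E[α(G)] ≥ n − E[|E(G)|] = 188 − 17/2 = 359/2.
Numerically: ≈ 179.50000.
(This is only a lower bound; the true E[α(G)] may be larger.)

E[α(G)] ≥ 359/2 ≈ 179.50000.


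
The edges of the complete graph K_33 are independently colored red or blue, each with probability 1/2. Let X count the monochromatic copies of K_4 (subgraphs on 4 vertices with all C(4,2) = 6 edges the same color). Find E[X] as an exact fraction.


Let X = Σ_S X_S over the C(33, 4) = 40920 subsets S of size 4, where X_S = 1 if the K_4 on S is monochromatic.
For a fixed S, the K_4 on S has C(4, 2) = 6 edges. P[all 6 edges red] = (1/2)^6, and likewise for blue, so P[monochromatic] = 2·(1/2)^6 = 2^{1 − 6} = 1/32.
By linearity of expectation: E[X] = C(33, 4) · 2^{1 − 6} = 40920 · 1/32 = 5115/4.
Numerically: E[X] ≈ 1278.75000.

E[X] = C(33,4)·2^(1−C(4,2)) = 5115/4 ≈ 1278.75000.


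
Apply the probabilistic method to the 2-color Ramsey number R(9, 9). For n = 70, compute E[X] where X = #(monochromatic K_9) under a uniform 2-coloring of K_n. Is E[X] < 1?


E[X] = C(70, 9) · 2^{1 − 36} = 65033528560 · 2^{−35} = 65033528560/34359738368.
As a reduced fraction: E[X] = 4064595535/2147483648 ≈ 1.8927248.
Is E[X] < 1? NO.
Since E[X] ≥ 1, the first-moment bound is inconclusive at n = 70; it does NOT by itself certify R(9, 9) > 70.

E[X] = 4064595535/2147483648 ≈ 1.8927248; E[X] ≥ 1; first-moment method inconclusive here.


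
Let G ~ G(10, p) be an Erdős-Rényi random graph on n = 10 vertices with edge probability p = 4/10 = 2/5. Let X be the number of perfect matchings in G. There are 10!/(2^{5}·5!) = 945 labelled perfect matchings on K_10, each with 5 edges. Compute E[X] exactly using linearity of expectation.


K_10 has 10!/(2^{5}·5!) = 945 labelled perfect matchings.
For each such perfect matching H, let X_H = 1 if all 5 edges of H are present in G. Then P[X_H = 1] = p^{5} = (2/5)^{5} = 32/3125.
By linearity of expectation: E[X] = Σ_H E[X_H] = 945 · p^{5} = 945 · 32/3125 = 6048/625.
Numerically: E[X] ≈ 9.677.

E[X] = 945 · (2/5)^{5} = 6048/625 ≈ 9.677.


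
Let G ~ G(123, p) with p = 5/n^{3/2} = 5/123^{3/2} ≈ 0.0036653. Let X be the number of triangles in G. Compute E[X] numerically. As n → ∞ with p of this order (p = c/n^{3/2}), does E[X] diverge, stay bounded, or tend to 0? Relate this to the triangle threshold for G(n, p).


Number of potential triangles: C(123, 3) = 302621.
Each occurs with probability p³ ≈ (0.0036653)³ ≈ 4.9242151e-08.
By linearity: E[X] = C(123, 3)·p³ ≈ 302621 · 4.9242151e-08 ≈ 0.01490.
Since α = 3/2 > 1, p = c/n^{3/2} = o(1/n) is below the triangle threshold p ~ 1/n. Asymptotically E[X] ~ (c³/6)·n^{3(1−α)} = (5³/6)·n^{-1.5} → 0, so by Markov's inequality G has no triangles w.h.p.

E[X] ≈ 0.01490; in regime p = Θ(1/n^{3/2}) E[X] tends to 0 (below the triangle threshold p ~ 1/n).


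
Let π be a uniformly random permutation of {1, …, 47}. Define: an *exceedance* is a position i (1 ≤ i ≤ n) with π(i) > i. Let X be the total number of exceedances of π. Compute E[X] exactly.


Write X = Σ_{i=1}^{47} X_i, where X_i = 1_{π(i) > i}.
For each fixed i, π(i) is uniform over {1, …, 47} (marginal of a uniform permutation), so P[π(i) > i] = (n − i)/n. Summing: Σ_{i=1}^{47} (n − i)/n = (0 + 1 + … + 46)/47 = 47(47 − 1)/(2·47) = (47 − 1)/2.
Hence E[X] = Σ_{i=1}^{47} (47 − i)/47 = 23 ≈ 23.000.

E[X] = 23 = 23.000.


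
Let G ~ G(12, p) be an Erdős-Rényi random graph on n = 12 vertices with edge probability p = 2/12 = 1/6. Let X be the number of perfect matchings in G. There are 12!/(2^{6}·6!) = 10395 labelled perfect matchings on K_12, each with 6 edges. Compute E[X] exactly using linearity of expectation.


K_12 has 12!/(2^{6}·6!) = 10395 labelled perfect matchings.
For each such perfect matching H, let X_H = 1 if all 6 edges of H are present in G. Then P[X_H = 1] = p^{6} = (1/6)^{6} = 1/46656.
By linearity of expectation: E[X] = Σ_H E[X_H] = 10395 · p^{6} = 10395 · 1/46656 = 385/1728.
Numerically: E[X] ≈ 0.2228.

E[X] = 10395 · (1/6)^{6} = 385/1728 ≈ 0.2228.


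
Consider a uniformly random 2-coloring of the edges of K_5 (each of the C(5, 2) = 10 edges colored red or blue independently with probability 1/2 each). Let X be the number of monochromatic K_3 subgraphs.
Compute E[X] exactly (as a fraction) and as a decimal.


Let X = Σ_S X_S over the C(5, 3) = 10 subsets S of size 3, where X_S = 1 if the K_3 on S is monochromatic.
For a fixed S, the K_3 on S has C(3, 2) = 3 edges. P[all 3 edges red] = (1/2)^3, and likewise for blue, so P[monochromatic] = 2·(1/2)^3 = 2^{1 − 3} = 1/4.
By linearity of expectation: E[X] = C(5, 3) · 2^{1 − 3} = 10 · 1/4 = 5/2.
Numerically: E[X] ≈ 2.5000.

E[X] = C(5,3)·2^(1−C(3,2)) = 5/2 ≈ 2.5000.


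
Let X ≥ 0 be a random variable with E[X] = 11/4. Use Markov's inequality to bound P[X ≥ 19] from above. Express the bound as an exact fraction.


μ = E[X] = 11/4, a = 19.
Markov: P[X ≥ 19] ≤ μ/a = (11/4)/19 = 11/76.
Numerically: ≈ 0.1447.
(Since a = 19 > μ = 2.7500, the bound 11/76 is < 1 and informative.)

P[X ≥ 19] ≤ 11/76 ≈ 0.1447.


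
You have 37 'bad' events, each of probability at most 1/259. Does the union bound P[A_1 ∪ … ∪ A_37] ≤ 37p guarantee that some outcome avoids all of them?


Union bound: P[∪_{i=1}^{37} A_i] ≤ Σ_i P[A_i] ≤ 37·p = 37·(1/259) = 1/7.
Numerically: 1/7 ≈ 0.1429.
Is 1/7 < 1? YES.
Since P[∪ A_i] ≤ 1/7 < 1, the complement has P[∩ A_i^c] ≥ 1 − 1/7 = 6/7 > 0, so some outcome avoids every A_i.

37·p = 1/7 ≈ 0.1429; existence CERTIFIED by the union bound.


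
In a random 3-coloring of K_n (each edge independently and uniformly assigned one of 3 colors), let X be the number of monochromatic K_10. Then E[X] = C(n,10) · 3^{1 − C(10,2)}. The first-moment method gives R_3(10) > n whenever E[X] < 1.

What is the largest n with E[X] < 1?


We need C(n, 10) · 3^{1 − 45} < 1, i.e. C(n, 10) < 3^{45 − 1} = 984770902183611232881.
Check values of n near the boundary:
  n = 572: C(572, 10) = 954640815642161682606; 954640815642161682606 < 984770902183611232881? YES
  n = 573: C(573, 10) = 971597135635805762226; 971597135635805762226 < 984770902183611232881? YES
  n = 574: C(574, 10) = 988824035203816502691; 988824035203816502691 < 984770902183611232881? NO
  n = 575: C(575, 10) = 1006325345561406175305; 1006325345561406175305 < 984770902183611232881? NO
The largest n with C(n, 10) < 984770902183611232881 is n = 573 (where E[X] = 35985079097622435638/36472996377170786403 ≈ 0.986623). Hence R_3(10) > 573, i.e. R_3(10) ≥ 574.

Largest n = 573; hence R_3(10) > 573.


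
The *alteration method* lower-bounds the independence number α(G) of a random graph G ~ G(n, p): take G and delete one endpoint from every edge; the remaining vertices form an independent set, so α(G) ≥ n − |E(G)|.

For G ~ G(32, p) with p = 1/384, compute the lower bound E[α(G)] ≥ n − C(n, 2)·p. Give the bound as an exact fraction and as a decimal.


E[|E(G)|] = C(32, 2)·p = 496 · (1/384) = 31/24.
E[α(G)] ≥ n − E[|E(G)|] = 32 − 31/24 = 737/24.
Numerically: ≈ 30.7083.
(This is only a lower bound; the true E[α(G)] may be larger.)

E[α(G)] ≥ 737/24 ≈ 30.7083.


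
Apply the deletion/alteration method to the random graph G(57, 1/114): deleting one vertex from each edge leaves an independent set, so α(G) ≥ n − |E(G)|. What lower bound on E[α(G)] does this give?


E[|E(G)|] = C(57, 2)·p = 1596 · (1/114) = 14.
E[α(G)] ≥ n − E[|E(G)|] = 57 − 14 = 43.
Numerically: ≈ 43.000.
(This is only a lower bound; the true E[α(G)] may be larger.)

E[α(G)] ≥ 43 ≈ 43.000.


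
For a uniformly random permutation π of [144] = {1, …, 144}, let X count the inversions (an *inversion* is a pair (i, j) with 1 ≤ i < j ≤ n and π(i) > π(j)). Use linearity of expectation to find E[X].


Write X = Σ X_I over the C(144, 2) = 10296 pairs i < j, with X_I the indicator of one inversion.
There are 10296 indicators.
For each fixed pair i < j, the values π(i) and π(j) are two distinct elements of {1, …, 144} in uniformly random order; by symmetry P[π(i) > π(j)] = 1/2.
By linearity: E[X] = 10296 · (1/2) = C(144, 2) · (1/2) = 10296/2 = 5148 ≈ 5148.0000.

E[X] = 5148 = 5148.0000.


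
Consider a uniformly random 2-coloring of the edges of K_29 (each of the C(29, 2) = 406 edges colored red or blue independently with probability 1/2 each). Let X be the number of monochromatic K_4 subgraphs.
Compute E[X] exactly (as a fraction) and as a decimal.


Let X = Σ_S X_S over the C(29, 4) = 23751 subsets S of size 4, where X_S = 1 if the K_4 on S is monochromatic.
For a fixed S, the K_4 on S has C(4, 2) = 6 edges. P[all 6 edges red] = (1/2)^6, and likewise for blue, so P[monochromatic] = 2·(1/2)^6 = 2^{1 − 6} = 1/32.
By linearity: E[X] = C(29, 4) · 2^{1 − 6} = 23751 · 1/32 = 23751/32.
Numerically: E[X] ≈ 742.21875.

E[X] = C(29,4)·2^(1−C(4,2)) = 23751/32 ≈ 742.21875.


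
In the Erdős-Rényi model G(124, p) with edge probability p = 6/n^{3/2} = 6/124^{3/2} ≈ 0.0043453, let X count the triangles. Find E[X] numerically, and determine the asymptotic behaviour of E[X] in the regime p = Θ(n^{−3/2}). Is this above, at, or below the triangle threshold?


Number of potential triangles: C(124, 3) = 310124.
Each occurs with probability p³ ≈ (0.0043453)³ ≈ 8.2045765e-08.
By linearity: E[X] = C(124, 3)·p³ ≈ 310124 · 8.2045765e-08 ≈ 0.02544.
Since α = 3/2 > 1, p = c/n^{3/2} = o(1/n) is below the triangle threshold p ~ 1/n. Asymptotically E[X] ~ (c³/6)·n^{3(1−α)} = (6³/6)·n^{-1.5} → 0, so by Markov's inequality G has no triangles w.h.p.

E[X] ≈ 0.02544; in regime p = Θ(1/n^{3/2}) E[X] tends to 0 (below the triangle threshold p ~ 1/n).


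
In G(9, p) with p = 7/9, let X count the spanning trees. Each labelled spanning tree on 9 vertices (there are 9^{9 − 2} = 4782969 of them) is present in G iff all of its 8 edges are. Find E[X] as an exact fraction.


K_9 has 9^{9 − 2} = 4782969 labelled spanning trees.
For each such spanning tree H, let X_H = 1 if all 8 edges of H are present in G. Then P[X_H = 1] = p^{8} = (7/9)^{8} = 5764801/43046721.
By linearity: E[X] = Σ_H E[X_H] = 4782969 · p^{8} = 4782969 · 5764801/43046721 = 5764801/9.
Numerically: E[X] ≈ 6.41e+05.

E[X] = 4782969 · (7/9)^{8} = 5764801/9 ≈ 6.41e+05.


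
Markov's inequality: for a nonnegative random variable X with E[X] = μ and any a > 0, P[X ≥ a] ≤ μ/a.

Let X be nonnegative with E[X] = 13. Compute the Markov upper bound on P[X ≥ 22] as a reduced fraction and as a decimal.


μ = E[X] = 13, a = 22.
Markov: P[X ≥ 22] ≤ μ/a = (13)/22 = 13/22.
Numerically: ≈ 0.5909.
(Since a = 22 > μ = 13.0000, the bound 13/22 is < 1 and informative.)

P[X ≥ 22] ≤ 13/22 ≈ 0.5909.
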